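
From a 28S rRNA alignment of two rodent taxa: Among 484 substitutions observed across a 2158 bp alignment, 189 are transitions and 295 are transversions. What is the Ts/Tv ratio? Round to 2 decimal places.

R = 189/295 = 0.640677… ≈ 0.64 (to 2 d.p.).

0.64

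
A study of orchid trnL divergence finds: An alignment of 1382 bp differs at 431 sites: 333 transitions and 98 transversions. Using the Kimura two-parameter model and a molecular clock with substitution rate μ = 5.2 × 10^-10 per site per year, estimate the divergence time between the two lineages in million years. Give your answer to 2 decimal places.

P = 333/1382 ≈ 0.240955 and Q = 98/1382 ≈ 0.070912.
Under the Kimura two-parameter model, d = −½ ln(1 − 2P − Q) − ¼ ln(1 − 2Q).
1 − 2P − Q = 0.447178, giving −½ ln(0.447178) = 0.402399.
1 − 2Q = 0.858176, giving −¼ ln(0.858176) = 0.038237.
d = 0.402399 + 0.038237 = 0.440636.
Under a molecular clock d = 2μt, so t = d/(2μ) = 0.440636 / (2 × 5.2 × 10^-10) = 423.69 million years.

423.69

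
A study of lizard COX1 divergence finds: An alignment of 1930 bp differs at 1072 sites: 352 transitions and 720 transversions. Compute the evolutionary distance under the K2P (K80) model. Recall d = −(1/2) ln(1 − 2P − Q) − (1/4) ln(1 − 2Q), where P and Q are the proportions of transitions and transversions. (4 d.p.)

1.0121

P = 352/1930 ≈ 0.182383 and Q = 720/1930 ≈ 0.373057.
Under the Kimura two-parameter model, d = −½ ln(1 − 2P − Q) − ¼ ln(1 − 2Q).
1 − 2P − Q = 0.262177, giving −½ ln(0.262177) = 0.669368.
1 − 2Q = 0.253886, giving −¼ ln(0.253886) = 0.342717.
d = 0.669368 + 0.342717 = 1.012085.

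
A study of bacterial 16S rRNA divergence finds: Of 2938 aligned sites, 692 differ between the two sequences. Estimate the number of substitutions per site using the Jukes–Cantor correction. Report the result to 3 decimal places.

0.283

p = 692/2938 ≈ 0.235534.
d = −(3/4) ln(1 − 4p/3) = −0.75 ln(1 − 0.314045) = −0.75 ln(0.685955)
  = −0.75 × (-0.376943) = 0.282707 substitutions/site.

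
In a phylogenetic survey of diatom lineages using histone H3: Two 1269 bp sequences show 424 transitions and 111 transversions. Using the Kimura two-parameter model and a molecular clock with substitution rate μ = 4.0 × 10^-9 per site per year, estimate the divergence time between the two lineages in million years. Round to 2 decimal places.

94.10

P = 424/1269 ≈ 0.334121 and Q = 111/1269 ≈ 0.08747.
Under the Kimura two-parameter model, d = −½ ln(1 − 2P − Q) − ¼ ln(1 − 2Q).
1 − 2P − Q = 0.244288, giving −½ ln(0.244288) = 0.704704.
1 − 2Q = 0.82506, giving −¼ ln(0.82506) = 0.048075.
d = 0.704704 + 0.048075 = 0.752779.
Under a molecular clock d = 2μt, so t = d/(2μ) = 0.752779 / (2 × 4.0 × 10^-9) = 94.10 million years.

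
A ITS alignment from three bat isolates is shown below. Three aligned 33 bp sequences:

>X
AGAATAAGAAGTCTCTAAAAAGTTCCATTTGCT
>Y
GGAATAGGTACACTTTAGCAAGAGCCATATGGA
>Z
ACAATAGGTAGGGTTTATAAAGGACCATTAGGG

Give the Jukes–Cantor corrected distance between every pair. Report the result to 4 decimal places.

d(X,Y) = 0.5587, d(X,Z) = 0.4975, d(Y,Z) = 0.4975

X–Y: 13/33 sites differ → p ≈ 0.393939, d = −0.75 ln(1 − 0.525252) = 0.558728 ≈ 0.5587.
X–Z: 12/33 sites differ → p ≈ 0.363636, d = −0.75 ln(1 − 0.484848) = 0.497470 ≈ 0.4975.
Y–Z: 12/33 sites differ → p ≈ 0.363636, d = −0.75 ln(1 − 0.484848) = 0.497470 ≈ 0.4975.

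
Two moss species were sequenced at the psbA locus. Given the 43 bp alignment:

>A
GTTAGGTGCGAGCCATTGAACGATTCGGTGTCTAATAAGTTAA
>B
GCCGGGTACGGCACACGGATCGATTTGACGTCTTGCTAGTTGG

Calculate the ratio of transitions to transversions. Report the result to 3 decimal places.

Transitions are A↔G and C↔T; transversions are all other mismatches.
Transitions: 13. Transversions: 6.
R = 13/6 = 2.166666… ≈ 2.167 (to 3 d.p.).

2.167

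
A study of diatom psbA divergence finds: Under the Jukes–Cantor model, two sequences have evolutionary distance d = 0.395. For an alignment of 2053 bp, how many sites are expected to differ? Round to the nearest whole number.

Invert JC69: p = (3/4)(1 − e^(−4d/3)) = 0.75 × (1 − e^(-0.526667)) = 0.75 × (1 − 0.590570) = 0.307073.
Expected differing sites = pL ≈ 0.307073 × 2053 = 630.420869 ≈ 630.

630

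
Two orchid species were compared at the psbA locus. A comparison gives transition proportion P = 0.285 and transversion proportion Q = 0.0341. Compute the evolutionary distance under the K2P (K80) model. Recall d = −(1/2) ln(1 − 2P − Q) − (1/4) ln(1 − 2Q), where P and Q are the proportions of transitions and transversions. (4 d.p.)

Under the Kimura two-parameter model, d = −½ ln(1 − 2P − Q) − ¼ ln(1 − 2Q).
1 − 2P − Q = 0.3959, giving −½ ln(0.3959) = 0.463297.
1 − 2Q = 0.9318, giving −¼ ln(0.9318) = 0.017659.
d = 0.463297 + 0.017659 = 0.480956.

0.4810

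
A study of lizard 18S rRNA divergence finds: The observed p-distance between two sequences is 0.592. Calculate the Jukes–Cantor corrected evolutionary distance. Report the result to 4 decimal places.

d = −(3/4) ln(1 − 4p/3) = −0.75 ln(1 − 0.789333) = −0.75 ln(0.210667)
  = −0.75 × (-1.557477) = 1.168108 substitutions/site.

1.1681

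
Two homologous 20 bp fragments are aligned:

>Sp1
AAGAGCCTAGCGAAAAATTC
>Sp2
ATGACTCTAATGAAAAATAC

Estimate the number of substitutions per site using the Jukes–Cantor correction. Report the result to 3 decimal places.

0.383

The sequences differ at 6 of 20 sites (2, 5, 6, 10, 11, 19), so p = 6/20 = 0.3.
d = −(3/4) ln(1 − 4p/3) = −0.75 ln(1 − 0.4) = −0.75 ln(0.6)
  = −0.75 × (-0.510826) = 0.383120 substitutions/site.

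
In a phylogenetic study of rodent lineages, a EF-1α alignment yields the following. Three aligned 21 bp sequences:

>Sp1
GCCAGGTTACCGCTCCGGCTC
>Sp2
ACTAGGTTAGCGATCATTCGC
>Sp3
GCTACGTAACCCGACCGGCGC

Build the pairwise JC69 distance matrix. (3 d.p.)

Sp1–Sp2: 8/21 sites differ → p ≈ 0.380952, d = −0.75 ln(1 − 0.507936) = 0.531860 ≈ 0.532.
Sp1–Sp3: 7/21 sites differ → p ≈ 0.333333, d = −0.75 ln(1 − 0.444444) = 0.440839 ≈ 0.441.
Sp2–Sp3: 10/21 sites differ → p ≈ 0.47619, d = −0.75 ln(1 − 0.63492) = 0.755729 ≈ 0.756.

d(Sp1,Sp2) = 0.532, d(Sp1,Sp3) = 0.441, d(Sp2,Sp3) = 0.756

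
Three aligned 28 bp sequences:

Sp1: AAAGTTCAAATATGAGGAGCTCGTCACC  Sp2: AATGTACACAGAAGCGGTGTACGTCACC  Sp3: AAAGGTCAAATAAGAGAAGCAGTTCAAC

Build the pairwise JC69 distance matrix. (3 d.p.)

Sp1–Sp2: 9/28 sites differ → p ≈ 0.321429, d = −0.75 ln(1 − 0.428572) = 0.419713 ≈ 0.420.
Sp1–Sp3: 7/28 sites differ → p = 0.25, d = −0.75 ln(1 − 0.333333) = 0.304098 ≈ 0.304.
Sp2–Sp3: 12/28 sites differ → p ≈ 0.428571, d = −0.75 ln(1 − 0.571428) = 0.635472 ≈ 0.635.

d(Sp1,Sp2) = 0.420, d(Sp1,Sp3) = 0.304, d(Sp2,Sp3) = 0.635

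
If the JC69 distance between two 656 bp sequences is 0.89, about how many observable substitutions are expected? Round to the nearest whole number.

342

Invert JC69: p = (3/4)(1 − e^(−4d/3)) = 0.75 × (1 − e^(-1.186667)) = 0.75 × (1 − 0.305237) = 0.521072.
Expected differing sites = pL ≈ 0.521072 × 656 = 341.823232 ≈ 342.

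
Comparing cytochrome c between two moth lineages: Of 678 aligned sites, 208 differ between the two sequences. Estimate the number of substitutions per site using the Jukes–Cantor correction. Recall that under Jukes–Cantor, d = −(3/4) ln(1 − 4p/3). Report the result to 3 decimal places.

p = 208/678 ≈ 0.306785.
d = −(3/4) ln(1 − 4p/3) = −0.75 ln(1 − 0.409047) = −0.75 ln(0.590953)
  = −0.75 × (-0.526019) = 0.394514 substitutions/site.

0.395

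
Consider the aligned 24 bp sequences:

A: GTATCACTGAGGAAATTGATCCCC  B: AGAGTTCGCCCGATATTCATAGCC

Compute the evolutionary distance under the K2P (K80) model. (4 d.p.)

1.1116

Of 24 sites, 2 differences are transitions and 11 are transversions, so P = 2/24 ≈ 0.083333 and Q = 11/24 ≈ 0.458333.
Under the Kimura two-parameter model, d = −½ ln(1 − 2P − Q) − ¼ ln(1 − 2Q).
1 − 2P − Q = 0.375001, giving −½ ln(0.375001) = 0.490413.
1 − 2Q = 0.083334, giving −¼ ln(0.083334) = 0.621225.
d = 0.490413 + 0.621225 = 1.111638.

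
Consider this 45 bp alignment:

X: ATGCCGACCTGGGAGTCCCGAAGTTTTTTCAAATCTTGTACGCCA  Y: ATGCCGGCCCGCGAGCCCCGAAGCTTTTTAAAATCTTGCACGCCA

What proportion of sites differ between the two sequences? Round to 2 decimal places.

The sequences differ at 7 of 45 positions (sites 7, 10, 12, 16, 24, 30, 39).
p = 7/45 = 0.155555… ≈ 0.16 (to 2 d.p.).

0.16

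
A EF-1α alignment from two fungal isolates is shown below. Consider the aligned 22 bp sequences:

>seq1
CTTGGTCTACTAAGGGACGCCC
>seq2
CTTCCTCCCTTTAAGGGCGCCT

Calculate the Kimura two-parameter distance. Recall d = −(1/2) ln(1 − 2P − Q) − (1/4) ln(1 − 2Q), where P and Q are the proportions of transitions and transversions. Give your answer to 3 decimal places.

Of 22 sites, 5 differences are transitions and 4 are transversions, so P = 5/22 ≈ 0.227273 and Q = 4/22 ≈ 0.181818.
Under the Kimura two-parameter model, d = −½ ln(1 − 2P − Q) − ¼ ln(1 − 2Q).
1 − 2P − Q = 0.363636, giving −½ ln(0.363636) = 0.505801.
1 − 2Q = 0.636364, giving −¼ ln(0.636364) = 0.112996.
d = 0.505801 + 0.112996 = 0.618797.

0.619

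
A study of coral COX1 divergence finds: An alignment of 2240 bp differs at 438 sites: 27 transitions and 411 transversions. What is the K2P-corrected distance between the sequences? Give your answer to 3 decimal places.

0.231

P = 27/2240 ≈ 0.012054 and Q = 411/2240 ≈ 0.183482.
Under the Kimura two-parameter model, d = −½ ln(1 − 2P − Q) − ¼ ln(1 − 2Q).
1 − 2P − Q = 0.79241, giving −½ ln(0.79241) = 0.116338.
1 − 2Q = 0.633036, giving −¼ ln(0.633036) = 0.114307.
d = 0.116338 + 0.114307 = 0.230645.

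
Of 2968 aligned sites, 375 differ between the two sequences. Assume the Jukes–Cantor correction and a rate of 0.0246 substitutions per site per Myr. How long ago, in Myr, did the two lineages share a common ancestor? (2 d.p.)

2.81

p = 375/2968 ≈ 0.126348.
d = −(3/4) ln(1 − 4p/3) = −0.75 ln(1 − 0.168464) = −0.75 ln(0.831536)
  = −0.75 × (-0.184481) = 0.138361 substitutions/site.
Under a molecular clock d = 2μt, so t = d/(2μ) = 0.138361 / (2 × 0.0246) = 2.81 Myr.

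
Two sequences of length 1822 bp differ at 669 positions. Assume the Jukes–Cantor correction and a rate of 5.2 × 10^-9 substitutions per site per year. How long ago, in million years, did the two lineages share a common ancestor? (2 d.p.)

48.50

p = 669/1822 ≈ 0.367179.
d = −(3/4) ln(1 − 4p/3) = −0.75 ln(1 − 0.489572) = −0.75 ln(0.510428)
  = −0.75 × (-0.672506) = 0.504380 substitutions/site.
Under a molecular clock d = 2μt, so t = d/(2μ) = 0.504380 / (2 × 5.2 × 10^-9) = 48.50 million years.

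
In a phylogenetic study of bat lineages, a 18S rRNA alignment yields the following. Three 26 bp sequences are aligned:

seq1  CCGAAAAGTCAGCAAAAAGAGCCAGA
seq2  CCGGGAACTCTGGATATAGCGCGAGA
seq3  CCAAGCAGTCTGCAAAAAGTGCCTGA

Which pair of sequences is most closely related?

seq1–seq2: 9/26 differ, p = 0.346, d = 0.464.
seq1–seq3: 6/26 differ, p = 0.231, d = 0.276.
seq2–seq3: 10/26 differ, p = 0.385, d = 0.539.
The smallest distance is between seq1 and seq3.

seq1 and seq3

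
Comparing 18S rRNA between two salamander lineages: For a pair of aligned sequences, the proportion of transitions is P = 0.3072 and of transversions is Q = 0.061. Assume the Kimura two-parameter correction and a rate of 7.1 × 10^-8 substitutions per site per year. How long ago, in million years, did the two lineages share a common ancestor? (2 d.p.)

4.19

Under the Kimura two-parameter model, d = −½ ln(1 − 2P − Q) − ¼ ln(1 − 2Q).
1 − 2P − Q = 0.3246, giving −½ ln(0.3246) = 0.562581.
1 − 2Q = 0.878, giving −¼ ln(0.878) = 0.032527.
d = 0.562581 + 0.032527 = 0.595108.
Under a molecular clock d = 2μt, so t = d/(2μ) = 0.595108 / (2 × 7.1 × 10^-8) = 4.19 million years.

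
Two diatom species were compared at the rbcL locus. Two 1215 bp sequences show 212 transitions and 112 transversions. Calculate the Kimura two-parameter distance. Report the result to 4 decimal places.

P = 212/1215 ≈ 0.174486 and Q = 112/1215 ≈ 0.092181.
Under the Kimura two-parameter model, d = −½ ln(1 − 2P − Q) − ¼ ln(1 − 2Q).
1 − 2P − Q = 0.558847, giving −½ ln(0.558847) = 0.290940.
1 − 2Q = 0.815638, giving −¼ ln(0.815638) = 0.050946.
d = 0.290940 + 0.050946 = 0.341886.

0.3419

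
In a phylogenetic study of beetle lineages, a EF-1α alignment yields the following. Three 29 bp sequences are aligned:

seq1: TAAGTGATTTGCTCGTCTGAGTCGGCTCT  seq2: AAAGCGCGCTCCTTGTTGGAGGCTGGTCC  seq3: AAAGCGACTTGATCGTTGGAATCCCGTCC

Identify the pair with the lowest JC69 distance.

seq1–seq2: 13/29 differ, p = 0.448, d = 0.683.
seq1–seq3: 11/29 differ, p = 0.379, d = 0.529.
seq2–seq3: 10/29 differ, p = 0.345, d = 0.462.
The smallest distance is between seq2 and seq3.

seq2 and seq3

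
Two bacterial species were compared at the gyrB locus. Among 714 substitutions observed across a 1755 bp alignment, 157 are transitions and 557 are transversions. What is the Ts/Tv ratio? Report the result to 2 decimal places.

R = 157/557 = 0.281867… ≈ 0.28 (to 2 d.p.).

0.28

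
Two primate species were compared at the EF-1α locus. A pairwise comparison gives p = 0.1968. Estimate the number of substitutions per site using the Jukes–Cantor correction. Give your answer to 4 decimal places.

0.2283

d = −(3/4) ln(1 − 4p/3) = −0.75 ln(1 − 0.2624) = −0.75 ln(0.7376)
  = −0.75 × (-0.304354) = 0.228266 substitutions/site.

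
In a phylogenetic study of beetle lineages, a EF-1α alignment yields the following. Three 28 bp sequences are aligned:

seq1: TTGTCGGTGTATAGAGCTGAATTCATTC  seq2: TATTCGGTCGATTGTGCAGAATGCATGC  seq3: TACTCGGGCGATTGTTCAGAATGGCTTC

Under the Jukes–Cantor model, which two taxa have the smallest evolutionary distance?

seq1–seq2: 9/28 differ, p = 0.321, d = 0.420.
seq1–seq3: 12/28 differ, p = 0.429, d = 0.635.
seq2–seq3: 6/28 differ, p = 0.214, d = 0.252.
The smallest distance is between seq2 and seq3.

seq2 and seq3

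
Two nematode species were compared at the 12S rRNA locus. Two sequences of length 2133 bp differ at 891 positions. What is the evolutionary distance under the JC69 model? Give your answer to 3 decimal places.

p = 891/2133 ≈ 0.417722.
d = −(3/4) ln(1 − 4p/3) = −0.75 ln(1 − 0.556963) = −0.75 ln(0.443037)
  = −0.75 × (-0.814102) = 0.610577 substitutions/site.

0.611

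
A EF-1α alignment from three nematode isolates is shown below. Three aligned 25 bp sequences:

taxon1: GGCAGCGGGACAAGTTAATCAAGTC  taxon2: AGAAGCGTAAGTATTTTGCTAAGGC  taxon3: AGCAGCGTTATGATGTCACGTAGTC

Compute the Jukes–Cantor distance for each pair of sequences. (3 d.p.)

d(taxon1,taxon2) = 0.766, d(taxon1,taxon3) = 0.663, d(taxon2,taxon3) = 0.572

taxon1–taxon2: 12/25 sites differ → p = 0.48, d = −0.75 ln(1 − 0.64) = 0.766238 ≈ 0.766.
taxon1–taxon3: 11/25 sites differ → p = 0.44, d = −0.75 ln(1 − 0.586667) = 0.662626 ≈ 0.663.
taxon2–taxon3: 10/25 sites differ → p = 0.4, d = −0.75 ln(1 − 0.533333) = 0.571605 ≈ 0.572.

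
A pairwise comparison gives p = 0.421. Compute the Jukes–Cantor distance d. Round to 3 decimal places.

0.618

d = −(3/4) ln(1 − 4p/3) = −0.75 ln(1 − 0.561333) = −0.75 ln(0.438667)
  = −0.75 × (-0.824015) = 0.618011 substitutions/site.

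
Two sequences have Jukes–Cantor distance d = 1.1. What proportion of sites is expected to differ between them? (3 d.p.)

p = (3/4)(1 − e^(−4d/3)) = 0.75 × (1 − e^(-1.466667)) = 0.75 × (1 − 0.230693) = 0.576980.

0.577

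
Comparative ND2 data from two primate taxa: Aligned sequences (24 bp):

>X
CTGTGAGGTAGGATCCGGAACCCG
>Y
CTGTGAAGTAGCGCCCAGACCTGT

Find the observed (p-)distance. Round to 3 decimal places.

0.375

The sequences differ at 9 of 24 positions (sites 7, 12, 13, 14, 17, 20, 22, 23, 24).
p = 9/24 = 0.375.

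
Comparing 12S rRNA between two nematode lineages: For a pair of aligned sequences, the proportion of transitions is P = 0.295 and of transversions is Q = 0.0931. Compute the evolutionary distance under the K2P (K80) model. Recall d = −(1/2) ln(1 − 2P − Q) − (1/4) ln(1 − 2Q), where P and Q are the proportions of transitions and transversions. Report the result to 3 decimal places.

0.626

Under the Kimura two-parameter model, d = −½ ln(1 − 2P − Q) − ¼ ln(1 − 2Q).
1 − 2P − Q = 0.3169, giving −½ ln(0.3169) = 0.574585.
1 − 2Q = 0.8138, giving −¼ ln(0.8138) = 0.051510.
d = 0.574585 + 0.051510 = 0.626095.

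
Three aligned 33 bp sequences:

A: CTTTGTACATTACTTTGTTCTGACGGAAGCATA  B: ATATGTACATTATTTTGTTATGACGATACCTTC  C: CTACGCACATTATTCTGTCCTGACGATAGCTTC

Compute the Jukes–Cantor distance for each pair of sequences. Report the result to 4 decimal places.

A–B: 9/33 sites differ → p ≈ 0.272727, d = −0.75 ln(1 − 0.363636) = 0.338988 ≈ 0.3390.
A–C: 10/33 sites differ → p ≈ 0.30303, d = −0.75 ln(1 − 0.40404) = 0.388186 ≈ 0.3882.
B–C: 7/33 sites differ → p ≈ 0.212121, d = −0.75 ln(1 − 0.282828) = 0.249330 ≈ 0.2493.

d(A,B) = 0.3390, d(A,C) = 0.3882, d(B,C) = 0.2493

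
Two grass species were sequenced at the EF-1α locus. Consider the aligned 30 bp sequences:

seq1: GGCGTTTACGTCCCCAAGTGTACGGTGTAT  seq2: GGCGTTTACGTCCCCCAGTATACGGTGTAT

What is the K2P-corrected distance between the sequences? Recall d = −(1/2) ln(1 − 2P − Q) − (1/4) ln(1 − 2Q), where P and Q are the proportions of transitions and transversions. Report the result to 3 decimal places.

0.070

Of 30 sites, 1 differences are transitions and 1 are transversions, so P = 1/30 ≈ 0.033333 and Q = 1/30 ≈ 0.033333.
Under the Kimura two-parameter model, d = −½ ln(1 − 2P − Q) − ¼ ln(1 − 2Q).
1 − 2P − Q = 0.900001, giving −½ ln(0.900001) = 0.052680.
1 − 2Q = 0.933334, giving −¼ ln(0.933334) = 0.017248.
d = 0.052680 + 0.017248 = 0.069928.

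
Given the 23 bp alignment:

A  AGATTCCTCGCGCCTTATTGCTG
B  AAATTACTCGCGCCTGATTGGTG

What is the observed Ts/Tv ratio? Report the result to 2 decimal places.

Transitions are A↔G and C↔T; transversions are all other mismatches.
Transitions: 1. Transversions: 3.
R = 1/3 = 0.333333… ≈ 0.33 (to 2 d.p.).

0.33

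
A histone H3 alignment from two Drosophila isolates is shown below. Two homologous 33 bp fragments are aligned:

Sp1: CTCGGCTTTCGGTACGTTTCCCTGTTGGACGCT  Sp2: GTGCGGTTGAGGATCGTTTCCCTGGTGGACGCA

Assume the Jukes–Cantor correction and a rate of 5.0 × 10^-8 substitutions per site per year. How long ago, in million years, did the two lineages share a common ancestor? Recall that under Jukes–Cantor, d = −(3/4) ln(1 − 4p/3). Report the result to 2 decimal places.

The sequences differ at 10 of 33 sites (1, 3, 4, 6, 9, 10, 13, 14, 25, 33), so p = 10/33 ≈ 0.30303.
d = −(3/4) ln(1 − 4p/3) = −0.75 ln(1 − 0.40404) = −0.75 ln(0.59596)
  = −0.75 × (-0.517582) = 0.388187 substitutions/site.
Under a molecular clock d = 2μt, so t = d/(2μ) = 0.388187 / (2 × 5.0 × 10^-8) = 3.88 million years.

3.88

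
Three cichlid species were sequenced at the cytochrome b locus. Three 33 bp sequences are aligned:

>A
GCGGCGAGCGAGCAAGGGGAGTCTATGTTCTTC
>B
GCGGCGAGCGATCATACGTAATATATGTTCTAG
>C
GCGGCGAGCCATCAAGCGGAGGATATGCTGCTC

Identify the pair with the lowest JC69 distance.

A–B: 9/33 differ, p = 0.273, d = 0.339.
A–C: 8/33 differ, p = 0.242, d = 0.293.
B–C: 11/33 differ, p = 0.333, d = 0.441.
The smallest distance is between A and C.

A and C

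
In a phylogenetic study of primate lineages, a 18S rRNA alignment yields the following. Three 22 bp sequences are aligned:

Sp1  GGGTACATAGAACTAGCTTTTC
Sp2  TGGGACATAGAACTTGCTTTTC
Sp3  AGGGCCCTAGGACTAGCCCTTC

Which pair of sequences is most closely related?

Sp1–Sp2: 3/22 differ, p = 0.136, d = 0.151.
Sp1–Sp3: 7/22 differ, p = 0.318, d = 0.414.
Sp2–Sp3: 7/22 differ, p = 0.318, d = 0.414.
The smallest distance is between Sp1 and Sp2.

Sp1 and Sp2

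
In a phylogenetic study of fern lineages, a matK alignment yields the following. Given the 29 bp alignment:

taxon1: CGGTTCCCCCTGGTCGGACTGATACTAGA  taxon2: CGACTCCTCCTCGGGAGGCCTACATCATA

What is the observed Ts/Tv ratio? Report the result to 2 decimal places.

1.80

Transitions are A↔G and C↔T; transversions are all other mismatches.
Transitions: 9. Transversions: 5.
R = 9/5 = 1.80.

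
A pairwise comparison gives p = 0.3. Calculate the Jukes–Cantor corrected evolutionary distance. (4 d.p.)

d = −(3/4) ln(1 − 4p/3) = −0.75 ln(1 − 0.4) = −0.75 ln(0.6)
  = −0.75 × (-0.510826) = 0.383120 substitutions/site.

0.3831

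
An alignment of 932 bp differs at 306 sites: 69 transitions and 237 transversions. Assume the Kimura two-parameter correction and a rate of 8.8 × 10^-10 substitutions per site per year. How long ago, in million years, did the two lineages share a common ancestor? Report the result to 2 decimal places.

247.16

P = 69/932 ≈ 0.074034 and Q = 237/932 ≈ 0.254292.
Under the Kimura two-parameter model, d = −½ ln(1 − 2P − Q) − ¼ ln(1 − 2Q).
1 − 2P − Q = 0.59764, giving −½ ln(0.59764) = 0.257383.
1 − 2Q = 0.491416, giving −¼ ln(0.491416) = 0.177616.
d = 0.257383 + 0.177616 = 0.434999.
Under a molecular clock d = 2μt, so t = d/(2μ) = 0.434999 / (2 × 8.8 × 10^-10) = 247.16 million years.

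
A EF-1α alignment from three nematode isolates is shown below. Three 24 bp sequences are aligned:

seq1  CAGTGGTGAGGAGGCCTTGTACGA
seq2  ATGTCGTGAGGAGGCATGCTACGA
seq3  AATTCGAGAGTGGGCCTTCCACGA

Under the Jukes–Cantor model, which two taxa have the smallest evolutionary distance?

seq1 and seq2

seq1–seq2: 6/24 differ, p = 0.250, d = 0.304.
seq1–seq3: 8/24 differ, p = 0.333, d = 0.441.
seq2–seq3: 8/24 differ, p = 0.333, d = 0.441.
The smallest distance is between seq1 and seq2.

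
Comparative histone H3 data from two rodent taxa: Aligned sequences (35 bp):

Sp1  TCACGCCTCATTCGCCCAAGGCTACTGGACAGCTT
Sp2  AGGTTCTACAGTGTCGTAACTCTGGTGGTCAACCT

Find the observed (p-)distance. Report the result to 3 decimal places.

The sequences differ at 19 of 35 positions.
p = 19/35 = 0.542857… ≈ 0.543 (to 3 d.p.).

0.543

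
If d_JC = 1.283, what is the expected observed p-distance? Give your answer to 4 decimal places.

0.6144

p = (3/4)(1 − e^(−4d/3)) = 0.75 × (1 − e^(-1.710667)) = 0.75 × (1 − 0.180745) = 0.614441.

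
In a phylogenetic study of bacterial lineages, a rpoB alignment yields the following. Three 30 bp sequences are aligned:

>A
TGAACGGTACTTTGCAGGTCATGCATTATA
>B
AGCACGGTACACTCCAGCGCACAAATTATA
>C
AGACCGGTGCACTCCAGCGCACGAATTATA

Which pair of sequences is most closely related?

A–B: 10/30 differ, p = 0.333, d = 0.441.
A–C: 10/30 differ, p = 0.333, d = 0.441.
B–C: 4/30 differ, p = 0.133, d = 0.147.
The smallest distance is between B and C.

B and C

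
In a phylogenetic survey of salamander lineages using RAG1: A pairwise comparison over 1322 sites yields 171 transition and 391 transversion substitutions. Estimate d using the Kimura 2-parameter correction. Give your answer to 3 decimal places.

P = 171/1322 ≈ 0.129349 and Q = 391/1322 ≈ 0.295764.
Under the Kimura two-parameter model, d = −½ ln(1 − 2P − Q) − ¼ ln(1 − 2Q).
1 − 2P − Q = 0.445538, giving −½ ln(0.445538) = 0.404236.
1 − 2Q = 0.408472, giving −¼ ln(0.408472) = 0.223833.
d = 0.404236 + 0.223833 = 0.628069.

0.628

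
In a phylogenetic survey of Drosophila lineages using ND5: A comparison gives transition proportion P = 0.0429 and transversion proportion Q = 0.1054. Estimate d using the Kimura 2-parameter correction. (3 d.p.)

0.165

Under the Kimura two-parameter model, d = −½ ln(1 − 2P − Q) − ¼ ln(1 − 2Q).
1 − 2P − Q = 0.8088, giving −½ ln(0.8088) = 0.106102.
1 − 2Q = 0.7892, giving −¼ ln(0.7892) = 0.059184.
d = 0.106102 + 0.059184 = 0.165286.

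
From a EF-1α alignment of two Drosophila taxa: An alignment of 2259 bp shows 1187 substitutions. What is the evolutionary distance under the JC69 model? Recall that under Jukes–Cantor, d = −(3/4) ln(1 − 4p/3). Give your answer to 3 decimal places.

p = 1187/2259 ≈ 0.525454.
d = −(3/4) ln(1 − 4p/3) = −0.75 ln(1 − 0.700605) = −0.75 ln(0.299395)
  = −0.75 × (-1.205992) = 0.904494 substitutions/site.

0.904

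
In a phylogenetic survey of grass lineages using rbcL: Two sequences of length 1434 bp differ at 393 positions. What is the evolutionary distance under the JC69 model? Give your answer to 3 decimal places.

0.341

p = 393/1434 ≈ 0.274059.
d = −(3/4) ln(1 − 4p/3) = −0.75 ln(1 − 0.365412) = −0.75 ln(0.634588)
  = −0.75 × (-0.454779) = 0.341084 substitutions/site.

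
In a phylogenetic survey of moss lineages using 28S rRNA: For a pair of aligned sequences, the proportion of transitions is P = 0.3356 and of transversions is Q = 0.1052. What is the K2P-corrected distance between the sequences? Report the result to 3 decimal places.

0.808

Under the Kimura two-parameter model, d = −½ ln(1 − 2P − Q) − ¼ ln(1 − 2Q).
1 − 2P − Q = 0.2236, giving −½ ln(0.2236) = 0.748948.
1 − 2Q = 0.7896, giving −¼ ln(0.7896) = 0.059057.
d = 0.748948 + 0.059057 = 0.808005.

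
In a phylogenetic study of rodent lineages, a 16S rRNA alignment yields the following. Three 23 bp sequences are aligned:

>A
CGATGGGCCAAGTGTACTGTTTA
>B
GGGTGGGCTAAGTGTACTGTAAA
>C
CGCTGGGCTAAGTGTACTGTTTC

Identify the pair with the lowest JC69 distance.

A and C

A–B: 5/23 differ, p = 0.217, d = 0.257.
A–C: 3/23 differ, p = 0.130, d = 0.143.
B–C: 5/23 differ, p = 0.217, d = 0.257.
The smallest distance is between A and C.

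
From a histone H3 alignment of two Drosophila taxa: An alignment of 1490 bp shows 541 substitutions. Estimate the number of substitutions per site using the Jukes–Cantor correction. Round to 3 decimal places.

p = 541/1490 ≈ 0.363087.
d = −(3/4) ln(1 − 4p/3) = −0.75 ln(1 − 0.484116) = −0.75 ln(0.515884)
  = −0.75 × (-0.661873) = 0.496405 substitutions/site.

0.496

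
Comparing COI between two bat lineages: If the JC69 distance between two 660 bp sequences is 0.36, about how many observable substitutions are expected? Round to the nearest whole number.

189

Invert JC69: p = (3/4)(1 − e^(−4d/3)) = 0.75 × (1 − e^(-0.48)) = 0.75 × (1 − 0.618783) = 0.285913.
Expected differing sites = pL ≈ 0.285913 × 660 = 188.70258 ≈ 189.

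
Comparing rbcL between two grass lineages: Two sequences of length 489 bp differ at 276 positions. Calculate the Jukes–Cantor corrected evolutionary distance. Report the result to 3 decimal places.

1.047

p = 276/489 ≈ 0.564417.
d = −(3/4) ln(1 − 4p/3) = −0.75 ln(1 − 0.752556) = −0.75 ln(0.247444)
  = −0.75 × (-1.396571) = 1.047428 substitutions/site.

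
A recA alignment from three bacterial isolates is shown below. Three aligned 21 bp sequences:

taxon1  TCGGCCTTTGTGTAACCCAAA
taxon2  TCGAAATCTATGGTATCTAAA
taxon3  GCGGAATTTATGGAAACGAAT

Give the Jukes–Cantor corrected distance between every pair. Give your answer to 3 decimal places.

taxon1–taxon2: 9/21 sites differ → p ≈ 0.428571, d = −0.75 ln(1 − 0.571428) = 0.635472 ≈ 0.635.
taxon1–taxon3: 8/21 sites differ → p ≈ 0.380952, d = −0.75 ln(1 − 0.507936) = 0.531860 ≈ 0.532.
taxon2–taxon3: 7/21 sites differ → p ≈ 0.333333, d = −0.75 ln(1 − 0.444444) = 0.440839 ≈ 0.441.

d(taxon1,taxon2) = 0.635, d(taxon1,taxon3) = 0.532, d(taxon2,taxon3) = 0.441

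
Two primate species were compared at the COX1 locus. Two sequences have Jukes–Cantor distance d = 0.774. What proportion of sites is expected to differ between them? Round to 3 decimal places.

0.483

p = (3/4)(1 − e^(−4d/3)) = 0.75 × (1 − e^(-1.032)) = 0.75 × (1 − 0.356294) = 0.482780.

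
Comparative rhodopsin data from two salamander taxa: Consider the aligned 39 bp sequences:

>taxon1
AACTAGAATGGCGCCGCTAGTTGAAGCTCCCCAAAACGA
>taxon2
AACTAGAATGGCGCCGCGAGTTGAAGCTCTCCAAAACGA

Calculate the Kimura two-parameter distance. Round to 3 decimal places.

Of 39 sites, 1 differences are transitions and 1 are transversions, so P = 1/39 ≈ 0.025641 and Q = 1/39 ≈ 0.025641.
Under the Kimura two-parameter model, d = −½ ln(1 − 2P − Q) − ¼ ln(1 − 2Q).
1 − 2P − Q = 0.923077, giving −½ ln(0.923077) = 0.040021.
1 − 2Q = 0.948718, giving −¼ ln(0.948718) = 0.013161.
d = 0.040021 + 0.013161 = 0.053182.

0.053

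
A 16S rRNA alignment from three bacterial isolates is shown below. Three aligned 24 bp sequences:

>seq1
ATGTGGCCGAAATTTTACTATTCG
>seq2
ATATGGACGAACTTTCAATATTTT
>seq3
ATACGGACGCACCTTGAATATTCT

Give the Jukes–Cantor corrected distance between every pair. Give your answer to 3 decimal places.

seq1–seq2: 7/24 sites differ → p ≈ 0.291667, d = −0.75 ln(1 − 0.388889) = 0.369358 ≈ 0.369.
seq1–seq3: 9/24 sites differ → p = 0.375, d = −0.75 ln(1 − 0.5) = 0.519860 ≈ 0.520.
seq2–seq3: 5/24 sites differ → p ≈ 0.208333, d = −0.75 ln(1 − 0.277777) = 0.244066 ≈ 0.244.

d(seq1,seq2) = 0.369, d(seq1,seq3) = 0.520, d(seq2,seq3) = 0.244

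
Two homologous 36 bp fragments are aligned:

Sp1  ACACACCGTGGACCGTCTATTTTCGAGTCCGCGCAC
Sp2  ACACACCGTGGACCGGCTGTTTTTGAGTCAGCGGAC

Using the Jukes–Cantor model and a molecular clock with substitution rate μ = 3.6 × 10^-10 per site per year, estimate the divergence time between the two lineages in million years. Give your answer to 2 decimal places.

213.33

The sequences differ at 5 of 36 sites (16, 19, 24, 30, 34), so p = 5/36 ≈ 0.138889.
d = −(3/4) ln(1 − 4p/3) = −0.75 ln(1 − 0.185185) = −0.75 ln(0.814815)
  = −0.75 × (-0.204794) = 0.153596 substitutions/site.
Under a molecular clock d = 2μt, so t = d/(2μ) = 0.153596 / (2 × 3.6 × 10^-10) = 213.33 million years.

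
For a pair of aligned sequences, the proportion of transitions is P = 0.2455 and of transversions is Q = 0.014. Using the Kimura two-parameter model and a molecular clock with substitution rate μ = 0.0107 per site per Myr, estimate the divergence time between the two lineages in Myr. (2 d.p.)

Under the Kimura two-parameter model, d = −½ ln(1 − 2P − Q) − ¼ ln(1 − 2Q).
1 − 2P − Q = 0.495, giving −½ ln(0.495) = 0.351599.
1 − 2Q = 0.972, giving −¼ ln(0.972) = 0.007100.
d = 0.351599 + 0.007100 = 0.358699.
Under a molecular clock d = 2μt, so t = d/(2μ) = 0.358699 / (2 × 0.0107) = 16.76 Myr.

16.76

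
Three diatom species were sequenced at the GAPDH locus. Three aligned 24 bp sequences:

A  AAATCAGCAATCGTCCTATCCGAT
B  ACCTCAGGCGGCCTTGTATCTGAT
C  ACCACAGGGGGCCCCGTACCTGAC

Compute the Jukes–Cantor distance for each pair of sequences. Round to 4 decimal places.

A–B: 10/24 sites differ → p ≈ 0.416667, d = −0.75 ln(1 − 0.555556) = 0.608198 ≈ 0.6082.
A–C: 13/24 sites differ → p ≈ 0.541667, d = −0.75 ln(1 − 0.722223) = 0.960702 ≈ 0.9607.
B–C: 6/24 sites differ → p = 0.25, d = −0.75 ln(1 − 0.333333) = 0.304098 ≈ 0.3041.

d(A,B) = 0.6082, d(A,C) = 0.9607, d(B,C) = 0.3041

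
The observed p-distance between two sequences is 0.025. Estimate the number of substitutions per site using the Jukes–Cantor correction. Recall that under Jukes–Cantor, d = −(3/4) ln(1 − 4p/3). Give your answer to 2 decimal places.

0.03

d = −(3/4) ln(1 − 4p/3) = −0.75 ln(1 − 0.033333) = −0.75 ln(0.966667)
  = −0.75 × (-0.033901) = 0.025426 substitutions/site.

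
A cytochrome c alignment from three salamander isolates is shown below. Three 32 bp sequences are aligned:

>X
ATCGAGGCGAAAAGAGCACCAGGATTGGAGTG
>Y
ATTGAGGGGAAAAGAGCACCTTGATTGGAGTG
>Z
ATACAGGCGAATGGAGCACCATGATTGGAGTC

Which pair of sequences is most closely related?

X–Y: 4/32 differ, p = 0.125, d = 0.137.
X–Z: 6/32 differ, p = 0.188, d = 0.216.
Y–Z: 7/32 differ, p = 0.219, d = 0.259.
The smallest distance is between X and Y.

X and Y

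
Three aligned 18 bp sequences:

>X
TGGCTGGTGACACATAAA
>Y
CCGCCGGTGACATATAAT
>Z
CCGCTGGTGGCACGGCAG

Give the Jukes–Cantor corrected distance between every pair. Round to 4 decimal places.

d(X,Y) = 0.3470, d(X,Z) = 0.5482, d(Y,Z) = 0.5482

X–Y: 5/18 sites differ → p ≈ 0.277778, d = −0.75 ln(1 − 0.370371) = 0.346968 ≈ 0.3470.
X–Z: 7/18 sites differ → p ≈ 0.388889, d = −0.75 ln(1 − 0.518519) = 0.548166 ≈ 0.5482.
Y–Z: 7/18 sites differ → p ≈ 0.388889, d = −0.75 ln(1 − 0.518519) = 0.548166 ≈ 0.5482.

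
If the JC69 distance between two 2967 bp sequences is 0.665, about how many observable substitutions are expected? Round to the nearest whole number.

1308

Invert JC69: p = (3/4)(1 − e^(−4d/3)) = 0.75 × (1 − e^(-0.886667)) = 0.75 × (1 − 0.412027) = 0.440980.
Expected differing sites = pL ≈ 0.440980 × 2967 = 1308.38766 ≈ 1308.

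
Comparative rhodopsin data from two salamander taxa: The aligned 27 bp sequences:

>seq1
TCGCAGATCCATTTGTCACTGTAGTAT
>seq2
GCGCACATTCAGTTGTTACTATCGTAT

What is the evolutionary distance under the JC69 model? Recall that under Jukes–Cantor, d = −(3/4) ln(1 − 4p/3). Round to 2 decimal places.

The sequences differ at 7 of 27 sites (1, 6, 9, 12, 17, 21, 23), so p = 7/27 ≈ 0.259259.
d = −(3/4) ln(1 − 4p/3) = −0.75 ln(1 − 0.345679) = −0.75 ln(0.654321)
  = −0.75 × (-0.424157) = 0.318118 substitutions/site.

0.32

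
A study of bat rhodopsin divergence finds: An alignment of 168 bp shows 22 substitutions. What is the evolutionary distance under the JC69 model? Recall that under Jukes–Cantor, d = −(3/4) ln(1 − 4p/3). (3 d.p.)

p = 22/168 ≈ 0.130952.
d = −(3/4) ln(1 − 4p/3) = −0.75 ln(1 − 0.174603) = −0.75 ln(0.825397)
  = −0.75 × (-0.191891) = 0.143918 substitutions/site.

0.144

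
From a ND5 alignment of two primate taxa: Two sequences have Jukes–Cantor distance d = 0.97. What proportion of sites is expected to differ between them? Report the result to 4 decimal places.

0.5442

p = (3/4)(1 − e^(−4d/3)) = 0.75 × (1 − e^(-1.293333)) = 0.75 × (1 − 0.274355) = 0.544234.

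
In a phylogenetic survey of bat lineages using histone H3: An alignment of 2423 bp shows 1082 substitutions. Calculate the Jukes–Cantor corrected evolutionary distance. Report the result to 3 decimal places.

0.679

p = 1082/2423 ≈ 0.446554.
d = −(3/4) ln(1 − 4p/3) = −0.75 ln(1 − 0.595405) = −0.75 ln(0.404595)
  = −0.75 × (-0.904869) = 0.678652 substitutions/site.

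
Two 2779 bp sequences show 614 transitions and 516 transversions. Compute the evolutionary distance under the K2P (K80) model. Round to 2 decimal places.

P = 614/2779 ≈ 0.220943 and Q = 516/2779 ≈ 0.185678.
Under the Kimura two-parameter model, d = −½ ln(1 − 2P − Q) − ¼ ln(1 − 2Q).
1 − 2P − Q = 0.372436, giving −½ ln(0.372436) = 0.493845.
1 − 2Q = 0.628644, giving −¼ ln(0.628644) = 0.116048.
d = 0.493845 + 0.116048 = 0.609893.

0.61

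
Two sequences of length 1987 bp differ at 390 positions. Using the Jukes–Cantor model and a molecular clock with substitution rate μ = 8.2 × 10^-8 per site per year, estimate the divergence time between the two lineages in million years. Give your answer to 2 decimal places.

1.39

p = 390/1987 ≈ 0.196276.
d = −(3/4) ln(1 − 4p/3) = −0.75 ln(1 − 0.261701) = −0.75 ln(0.738299)
  = −0.75 × (-0.303406) = 0.227555 substitutions/site.
Under a molecular clock d = 2μt, so t = d/(2μ) = 0.227555 / (2 × 8.2 × 10^-8) = 1.39 million years.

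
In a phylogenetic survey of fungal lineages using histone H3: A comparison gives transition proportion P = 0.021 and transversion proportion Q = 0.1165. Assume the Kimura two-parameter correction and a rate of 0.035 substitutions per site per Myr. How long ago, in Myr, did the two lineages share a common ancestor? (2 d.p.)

2.18

Under the Kimura two-parameter model, d = −½ ln(1 − 2P − Q) − ¼ ln(1 − 2Q).
1 − 2P − Q = 0.8415, giving −½ ln(0.8415) = 0.086285.
1 − 2Q = 0.767, giving −¼ ln(0.767) = 0.066317.
d = 0.086285 + 0.066317 = 0.152602.
Under a molecular clock d = 2μt, so t = d/(2μ) = 0.152602 / (2 × 0.035) = 2.18 Myr.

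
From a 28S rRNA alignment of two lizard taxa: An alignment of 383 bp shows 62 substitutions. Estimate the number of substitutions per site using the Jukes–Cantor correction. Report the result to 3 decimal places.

0.182

p = 62/383 ≈ 0.16188.
d = −(3/4) ln(1 − 4p/3) = −0.75 ln(1 − 0.21584) = −0.75 ln(0.78416)
  = −0.75 × (-0.243142) = 0.182357 substitutions/site.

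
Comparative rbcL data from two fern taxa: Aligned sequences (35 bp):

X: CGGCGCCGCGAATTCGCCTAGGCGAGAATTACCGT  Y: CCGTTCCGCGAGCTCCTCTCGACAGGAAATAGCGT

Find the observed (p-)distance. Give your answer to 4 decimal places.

0.3714

The sequences differ at 13 of 35 positions.
p = 13/35 = 0.371428… ≈ 0.3714 (to 4 d.p.).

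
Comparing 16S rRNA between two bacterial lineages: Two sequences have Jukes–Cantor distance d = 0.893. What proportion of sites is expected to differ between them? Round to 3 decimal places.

p = (3/4)(1 − e^(−4d/3)) = 0.75 × (1 − e^(-1.190667)) = 0.75 × (1 − 0.304018) = 0.521987.

0.522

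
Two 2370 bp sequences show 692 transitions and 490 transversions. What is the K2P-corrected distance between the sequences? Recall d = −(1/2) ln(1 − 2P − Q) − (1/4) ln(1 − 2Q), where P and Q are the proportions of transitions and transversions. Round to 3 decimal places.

0.915

P = 692/2370 ≈ 0.291983 and Q = 490/2370 ≈ 0.206751.
Under the Kimura two-parameter model, d = −½ ln(1 − 2P − Q) − ¼ ln(1 − 2Q).
1 − 2P − Q = 0.209283, giving −½ ln(0.209283) = 0.782034.
1 − 2Q = 0.586498, giving −¼ ln(0.586498) = 0.133397.
d = 0.782034 + 0.133397 = 0.915431.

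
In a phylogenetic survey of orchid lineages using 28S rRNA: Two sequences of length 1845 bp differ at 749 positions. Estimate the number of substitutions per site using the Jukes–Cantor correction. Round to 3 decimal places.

0.584

p = 749/1845 ≈ 0.405962.
d = −(3/4) ln(1 − 4p/3) = −0.75 ln(1 − 0.541283) = −0.75 ln(0.458717)
  = −0.75 × (-0.779322) = 0.584492 substitutions/site.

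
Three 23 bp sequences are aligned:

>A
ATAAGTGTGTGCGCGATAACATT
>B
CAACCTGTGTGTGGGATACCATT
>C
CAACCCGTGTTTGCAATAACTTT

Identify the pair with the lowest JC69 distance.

B and C

A–B: 7/23 differ, p = 0.304, d = 0.390.
A–C: 9/23 differ, p = 0.391, d = 0.553.
B–C: 6/23 differ, p = 0.261, d = 0.321.
The smallest distance is between B and C.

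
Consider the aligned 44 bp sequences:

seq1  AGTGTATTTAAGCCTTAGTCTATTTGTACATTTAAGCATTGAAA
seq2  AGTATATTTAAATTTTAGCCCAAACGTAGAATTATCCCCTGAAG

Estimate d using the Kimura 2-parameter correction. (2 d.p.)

Of 44 sites, 9 differences are transitions and 7 are transversions, so P = 9/44 ≈ 0.204545 and Q = 7/44 ≈ 0.159091.
Under the Kimura two-parameter model, d = −½ ln(1 − 2P − Q) − ¼ ln(1 − 2Q).
1 − 2P − Q = 0.431819, giving −½ ln(0.431819) = 0.419874.
1 − 2Q = 0.681818, giving −¼ ln(0.681818) = 0.095748.
d = 0.419874 + 0.095748 = 0.515622.

0.52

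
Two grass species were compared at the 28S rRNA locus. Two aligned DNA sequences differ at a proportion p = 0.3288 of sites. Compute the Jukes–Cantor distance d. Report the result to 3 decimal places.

d = −(3/4) ln(1 − 4p/3) = −0.75 ln(1 − 0.4384) = −0.75 ln(0.5616)
  = −0.75 × (-0.576965) = 0.432724 substitutions/site.

0.433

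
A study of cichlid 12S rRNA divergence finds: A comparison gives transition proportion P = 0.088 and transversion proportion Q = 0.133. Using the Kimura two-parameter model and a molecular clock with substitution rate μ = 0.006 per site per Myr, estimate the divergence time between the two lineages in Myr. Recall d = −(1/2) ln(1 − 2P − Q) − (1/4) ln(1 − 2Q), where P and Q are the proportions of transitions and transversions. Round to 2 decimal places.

21.84

Under the Kimura two-parameter model, d = −½ ln(1 − 2P − Q) − ¼ ln(1 − 2Q).
1 − 2P − Q = 0.691, giving −½ ln(0.691) = 0.184808.
1 − 2Q = 0.734, giving −¼ ln(0.734) = 0.077312.
d = 0.184808 + 0.077312 = 0.262120.
Under a molecular clock d = 2μt, so t = d/(2μ) = 0.262120 / (2 × 0.006) = 21.84 Myr.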